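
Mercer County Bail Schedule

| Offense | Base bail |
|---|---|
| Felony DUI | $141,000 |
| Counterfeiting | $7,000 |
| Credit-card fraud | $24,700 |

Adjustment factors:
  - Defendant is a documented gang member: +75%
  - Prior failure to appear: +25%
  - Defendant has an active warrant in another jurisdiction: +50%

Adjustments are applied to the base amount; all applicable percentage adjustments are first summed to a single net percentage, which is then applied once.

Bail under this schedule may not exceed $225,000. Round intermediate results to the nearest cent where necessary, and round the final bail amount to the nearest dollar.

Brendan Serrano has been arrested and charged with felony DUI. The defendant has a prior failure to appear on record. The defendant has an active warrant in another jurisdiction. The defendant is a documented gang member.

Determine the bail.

Base amounts from the schedule: felony DUI $141,000.
Single charge. Combined base = $141,000.
Net percentage adjustment: +75% +25% +50% = +150%. $141,000 × 2.5 = $352,500.
Result $352,500 exceeds the maximum of $225,000; bail is capped at $225,000.

$225,000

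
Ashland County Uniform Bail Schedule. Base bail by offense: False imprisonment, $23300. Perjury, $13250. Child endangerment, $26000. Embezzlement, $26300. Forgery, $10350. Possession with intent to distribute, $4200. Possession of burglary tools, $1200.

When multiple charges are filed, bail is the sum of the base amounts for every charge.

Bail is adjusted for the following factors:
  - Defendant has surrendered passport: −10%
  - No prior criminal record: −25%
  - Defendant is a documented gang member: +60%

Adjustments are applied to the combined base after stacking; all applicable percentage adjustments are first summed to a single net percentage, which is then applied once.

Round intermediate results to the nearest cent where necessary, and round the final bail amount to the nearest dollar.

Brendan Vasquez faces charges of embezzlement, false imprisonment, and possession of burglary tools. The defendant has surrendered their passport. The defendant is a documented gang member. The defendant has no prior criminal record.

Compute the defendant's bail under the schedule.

$63500

Base amounts from the schedule: embezzlement $26300; false imprisonment $23300; possession of burglary tools $1200.
Stacking rule: sum of all bases. $26300 + $23300 + $1200 = $50800.
Net percentage adjustment: −10% −25% +60% = +25%. $50800 × 1.25 = $63500.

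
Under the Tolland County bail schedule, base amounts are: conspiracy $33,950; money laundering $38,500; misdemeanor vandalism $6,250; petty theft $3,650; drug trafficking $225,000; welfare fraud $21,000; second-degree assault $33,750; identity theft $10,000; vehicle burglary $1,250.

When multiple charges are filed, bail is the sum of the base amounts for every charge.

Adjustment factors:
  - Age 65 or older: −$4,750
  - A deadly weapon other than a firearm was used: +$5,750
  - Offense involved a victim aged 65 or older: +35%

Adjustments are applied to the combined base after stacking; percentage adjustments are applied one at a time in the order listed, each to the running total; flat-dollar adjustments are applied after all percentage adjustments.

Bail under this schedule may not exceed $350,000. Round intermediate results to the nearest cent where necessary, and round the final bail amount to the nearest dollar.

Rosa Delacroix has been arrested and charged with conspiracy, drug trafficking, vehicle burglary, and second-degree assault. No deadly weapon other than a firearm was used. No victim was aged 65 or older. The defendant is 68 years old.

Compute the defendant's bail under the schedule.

Base amounts from the schedule: conspiracy $33,950; drug trafficking $225,000; vehicle burglary $1,250; second-degree assault $33,750.
Stacking rule: sum of all bases. $33,950 + $225,000 + $1,250 + $33,750 = $293,950.
Age 65 or older (−$4,750 flat): $293,950 − $4,750 = $289,200.
$289,200 is within the $350,000 maximum.

$289,200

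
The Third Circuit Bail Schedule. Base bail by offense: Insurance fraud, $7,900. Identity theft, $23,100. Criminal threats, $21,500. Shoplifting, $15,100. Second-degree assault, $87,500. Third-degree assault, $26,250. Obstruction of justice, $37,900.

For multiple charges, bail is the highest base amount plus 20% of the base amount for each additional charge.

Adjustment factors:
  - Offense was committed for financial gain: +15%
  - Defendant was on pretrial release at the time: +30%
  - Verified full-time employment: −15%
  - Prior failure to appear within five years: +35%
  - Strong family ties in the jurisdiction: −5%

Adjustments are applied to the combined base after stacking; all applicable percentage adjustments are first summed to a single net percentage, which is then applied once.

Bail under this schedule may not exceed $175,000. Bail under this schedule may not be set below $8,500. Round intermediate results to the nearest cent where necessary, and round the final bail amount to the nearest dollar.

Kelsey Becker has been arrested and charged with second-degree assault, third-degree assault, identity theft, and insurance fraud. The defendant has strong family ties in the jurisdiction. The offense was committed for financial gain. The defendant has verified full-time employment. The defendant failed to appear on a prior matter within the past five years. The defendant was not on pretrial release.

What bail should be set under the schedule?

$128,635

Base amounts from the schedule: second-degree assault $87,500; third-degree assault $26,250; identity theft $23,100; insurance fraud $7,900.
Stacking rule: highest base plus 20% of each additional charge. Highest is second-degree assault at $87,500. Additional: $26,250 × 20% = $5,250; $23,100 × 20% = $4,620; $7,900 × 20% = $1,580. Combined base = $87,500 + $11,450 = $98,950.
Net percentage adjustment: +15% −15% +35% −5% = +30%. $98,950 × 1.3 = $128,635.
$128,635 is within the $175,000 maximum.
$128,635 is at or above the $8,500 minimum.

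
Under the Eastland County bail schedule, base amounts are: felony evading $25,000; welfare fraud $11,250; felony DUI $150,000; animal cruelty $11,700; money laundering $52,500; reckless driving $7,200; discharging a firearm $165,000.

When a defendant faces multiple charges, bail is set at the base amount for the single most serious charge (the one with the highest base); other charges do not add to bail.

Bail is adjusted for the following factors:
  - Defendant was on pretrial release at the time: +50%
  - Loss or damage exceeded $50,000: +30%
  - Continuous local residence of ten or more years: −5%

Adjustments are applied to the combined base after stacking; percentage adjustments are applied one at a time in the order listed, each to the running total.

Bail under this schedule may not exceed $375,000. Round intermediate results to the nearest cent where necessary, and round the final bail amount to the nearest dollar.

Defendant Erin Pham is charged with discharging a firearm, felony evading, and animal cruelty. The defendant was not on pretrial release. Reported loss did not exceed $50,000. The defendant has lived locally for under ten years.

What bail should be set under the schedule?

$165,000

Base amounts from the schedule: discharging a firearm $165,000; felony evading $25,000; animal cruelty $11,700.
Stacking rule: use the highest base only. Highest is discharging a firearm at $165,000. Combined base = $165,000.
No adjustment factors apply to this defendant.
$165,000 is within the $375,000 maximum.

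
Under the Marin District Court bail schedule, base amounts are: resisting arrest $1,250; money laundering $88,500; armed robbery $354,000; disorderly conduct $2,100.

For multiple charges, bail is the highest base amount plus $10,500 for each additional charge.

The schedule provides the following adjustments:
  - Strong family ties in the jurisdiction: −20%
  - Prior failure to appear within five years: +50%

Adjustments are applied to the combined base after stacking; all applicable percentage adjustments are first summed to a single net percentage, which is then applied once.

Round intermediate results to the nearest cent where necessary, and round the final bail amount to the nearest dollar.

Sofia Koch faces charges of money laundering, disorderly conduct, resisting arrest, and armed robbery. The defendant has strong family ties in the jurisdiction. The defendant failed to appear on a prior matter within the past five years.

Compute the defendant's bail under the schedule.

Base amounts from the schedule: money laundering $88,500; disorderly conduct $2,100; resisting arrest $1,250; armed robbery $354,000.
Stacking rule: highest base plus $10,500 per additional charge. Highest is armed robbery at $354,000; 3 additional charges → +$31,500. Combined base = $385,500.
Net percentage adjustment: −20% +50% = +30%. $385,500 × 1.3 = $501,150.

$501,150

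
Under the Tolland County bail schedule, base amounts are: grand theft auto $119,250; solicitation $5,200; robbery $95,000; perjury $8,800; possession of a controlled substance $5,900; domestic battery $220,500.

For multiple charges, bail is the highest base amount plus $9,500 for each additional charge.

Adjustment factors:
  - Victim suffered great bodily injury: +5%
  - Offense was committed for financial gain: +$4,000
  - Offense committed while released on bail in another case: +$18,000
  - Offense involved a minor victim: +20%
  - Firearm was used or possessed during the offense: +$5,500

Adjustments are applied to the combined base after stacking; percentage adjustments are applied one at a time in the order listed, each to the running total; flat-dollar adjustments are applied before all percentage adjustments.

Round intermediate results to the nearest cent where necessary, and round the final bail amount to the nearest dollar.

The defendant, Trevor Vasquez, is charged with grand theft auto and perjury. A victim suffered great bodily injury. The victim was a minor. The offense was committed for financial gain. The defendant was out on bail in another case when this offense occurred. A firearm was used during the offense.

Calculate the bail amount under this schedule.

$196,875

Base amounts from the schedule: grand theft auto $119,250; perjury $8,800.
Stacking rule: highest base plus $9,500 per additional charge. Highest is grand theft auto at $119,250; 1 additional charge → +$9,500. Combined base = $128,750.
Offense was committed for financial gain (+$4,000 flat): $128,750 + $4,000 = $132,750.
Offense committed while released on bail in another case (+$18,000 flat): $132,750 + $18,000 = $150,750.
Firearm was used or possessed during the offense (+$5,500 flat): $150,750 + $5,500 = $156,250.
Victim suffered great bodily injury (+5%): $156,250 × 1.05 = $164,062.50.
Offense involved a minor victim (+20%): $164,062.50 × 1.2 = $196,875.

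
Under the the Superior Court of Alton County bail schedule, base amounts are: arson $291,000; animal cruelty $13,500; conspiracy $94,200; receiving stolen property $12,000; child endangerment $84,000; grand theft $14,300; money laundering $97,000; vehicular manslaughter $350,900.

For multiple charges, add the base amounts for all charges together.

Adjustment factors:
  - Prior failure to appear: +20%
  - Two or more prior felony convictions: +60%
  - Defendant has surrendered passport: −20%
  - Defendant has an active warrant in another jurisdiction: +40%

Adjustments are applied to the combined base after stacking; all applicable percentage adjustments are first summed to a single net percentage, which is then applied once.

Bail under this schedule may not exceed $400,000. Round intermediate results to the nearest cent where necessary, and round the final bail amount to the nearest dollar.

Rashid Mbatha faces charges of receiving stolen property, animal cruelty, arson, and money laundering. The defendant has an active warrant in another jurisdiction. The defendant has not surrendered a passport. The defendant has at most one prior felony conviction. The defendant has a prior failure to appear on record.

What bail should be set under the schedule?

$400,000

Base amounts from the schedule: receiving stolen property $12,000; animal cruelty $13,500; arson $291,000; money laundering $97,000.
Stacking rule: sum of all bases. $12,000 + $13,500 + $291,000 + $97,000 = $413,500.
Net percentage adjustment: +20% +40% = +60%. $413,500 × 1.6 = $661,600.
Result $661,600 exceeds the maximum of $400,000; bail is capped at $400,000.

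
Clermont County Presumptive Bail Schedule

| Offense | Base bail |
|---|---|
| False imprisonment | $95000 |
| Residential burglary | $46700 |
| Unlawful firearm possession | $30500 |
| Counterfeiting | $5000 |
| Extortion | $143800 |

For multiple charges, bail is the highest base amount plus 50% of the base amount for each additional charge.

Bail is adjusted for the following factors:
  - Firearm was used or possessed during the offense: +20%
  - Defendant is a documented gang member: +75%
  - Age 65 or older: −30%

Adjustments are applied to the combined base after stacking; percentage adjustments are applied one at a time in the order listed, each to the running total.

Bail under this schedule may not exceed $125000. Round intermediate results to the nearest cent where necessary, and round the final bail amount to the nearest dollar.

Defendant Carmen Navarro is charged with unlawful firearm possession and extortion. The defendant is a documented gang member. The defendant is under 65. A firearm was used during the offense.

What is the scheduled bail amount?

$125000

Base amounts from the schedule: unlawful firearm possession $30500; extortion $143800.
Stacking rule: highest base plus 50% of each additional charge. Highest is extortion at $143800. Additional: $30500 × 50% = $15250. Combined base = $143800 + $15250 = $159050.
Firearm was used or possessed during the offense (+20%): $159050 × 1.2 = $190860.
Defendant is a documented gang member (+75%): $190860 × 1.75 = $334005.
Result $334005 exceeds the maximum of $125000; bail is capped at $125000.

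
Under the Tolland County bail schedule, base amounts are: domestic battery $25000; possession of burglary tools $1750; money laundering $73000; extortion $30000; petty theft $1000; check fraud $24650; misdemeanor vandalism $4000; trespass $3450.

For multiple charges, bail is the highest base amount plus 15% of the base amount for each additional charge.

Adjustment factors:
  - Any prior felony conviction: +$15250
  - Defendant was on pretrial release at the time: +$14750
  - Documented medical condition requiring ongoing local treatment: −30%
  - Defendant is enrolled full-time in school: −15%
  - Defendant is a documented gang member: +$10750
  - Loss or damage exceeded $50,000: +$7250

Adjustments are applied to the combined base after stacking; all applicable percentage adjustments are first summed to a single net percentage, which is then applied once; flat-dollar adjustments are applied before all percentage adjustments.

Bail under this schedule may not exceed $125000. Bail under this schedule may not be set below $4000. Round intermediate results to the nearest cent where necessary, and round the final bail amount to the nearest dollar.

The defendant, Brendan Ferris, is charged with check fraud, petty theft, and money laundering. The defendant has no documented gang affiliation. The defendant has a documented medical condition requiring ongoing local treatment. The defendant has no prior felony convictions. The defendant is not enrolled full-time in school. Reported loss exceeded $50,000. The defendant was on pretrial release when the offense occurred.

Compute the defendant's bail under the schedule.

$69193

Base amounts from the schedule: check fraud $24650; petty theft $1000; money laundering $73000.
Stacking rule: highest base plus 15% of each additional charge. Highest is money laundering at $73000. Additional: $24650 × 15% = $3697.50; $1000 × 15% = $150. Combined base = $73000 + $3847.50 = $76847.50.
Defendant was on pretrial release at the time (+$14750 flat): $76847.50 + $14750 = $91597.50.
Loss or damage exceeded $50,000 (+$7250 flat): $91597.50 + $7250 = $98847.50.
Documented medical condition requiring ongoing local treatment (−30%): $98847.50 × 0.7 = $69193.25.
$69193.25 is within the $125000 maximum.
$69193.25 is at or above the $4000 minimum.
Rounded to the nearest dollar: $69193.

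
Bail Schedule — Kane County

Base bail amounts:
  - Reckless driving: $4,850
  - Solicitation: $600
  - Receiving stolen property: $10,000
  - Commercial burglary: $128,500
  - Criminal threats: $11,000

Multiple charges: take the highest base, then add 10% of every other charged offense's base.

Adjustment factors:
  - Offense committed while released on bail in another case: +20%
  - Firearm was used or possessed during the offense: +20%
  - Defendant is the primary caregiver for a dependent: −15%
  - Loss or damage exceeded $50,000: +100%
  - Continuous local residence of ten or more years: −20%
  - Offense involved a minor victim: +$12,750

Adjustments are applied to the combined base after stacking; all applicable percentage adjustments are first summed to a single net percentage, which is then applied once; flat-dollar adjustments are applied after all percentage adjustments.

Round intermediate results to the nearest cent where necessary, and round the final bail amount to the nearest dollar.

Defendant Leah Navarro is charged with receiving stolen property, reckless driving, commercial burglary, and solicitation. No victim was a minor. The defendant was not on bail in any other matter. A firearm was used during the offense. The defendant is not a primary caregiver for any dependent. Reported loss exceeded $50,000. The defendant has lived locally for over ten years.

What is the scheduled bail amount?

$260,090

Base amounts from the schedule: receiving stolen property $10,000; reckless driving $4,850; commercial burglary $128,500; solicitation $600.
Stacking rule: highest base plus 10% of each additional charge. Highest is commercial burglary at $128,500. Additional: $10,000 × 10% = $1,000; $4,850 × 10% = $485; $600 × 10% = $60. Combined base = $128,500 + $1,545 = $130,045.
Net percentage adjustment: +20% +100% −20% = +100%. $130,045 × 2 = $260,090.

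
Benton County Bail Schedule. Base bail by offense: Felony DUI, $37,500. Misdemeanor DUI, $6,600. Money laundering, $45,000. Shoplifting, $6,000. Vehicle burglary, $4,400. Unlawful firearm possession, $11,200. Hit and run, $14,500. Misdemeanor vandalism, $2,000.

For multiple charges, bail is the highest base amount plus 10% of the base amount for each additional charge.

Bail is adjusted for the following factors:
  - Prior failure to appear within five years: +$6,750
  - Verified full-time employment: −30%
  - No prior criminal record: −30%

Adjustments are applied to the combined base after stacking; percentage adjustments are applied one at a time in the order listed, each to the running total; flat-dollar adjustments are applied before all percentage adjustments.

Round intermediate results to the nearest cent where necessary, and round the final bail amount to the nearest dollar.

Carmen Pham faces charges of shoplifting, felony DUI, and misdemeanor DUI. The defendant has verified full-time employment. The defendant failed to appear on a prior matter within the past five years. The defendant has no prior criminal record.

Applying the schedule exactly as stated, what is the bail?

$22,300

Base amounts from the schedule: shoplifting $6,000; felony DUI $37,500; misdemeanor DUI $6,600.
Stacking rule: highest base plus 10% of each additional charge. Highest is felony DUI at $37,500. Additional: $6,000 × 10% = $600; $6,600 × 10% = $660. Combined base = $37,500 + $1,260 = $38,760.
Prior failure to appear within five years (+$6,750 flat): $38,760 + $6,750 = $45,510.
Verified full-time employment (−30%): $45,510 × 0.7 = $31,857.
No prior criminal record (−30%): $31,857 × 0.7 = $22,299.90.
Rounded to the nearest dollar: $22,300.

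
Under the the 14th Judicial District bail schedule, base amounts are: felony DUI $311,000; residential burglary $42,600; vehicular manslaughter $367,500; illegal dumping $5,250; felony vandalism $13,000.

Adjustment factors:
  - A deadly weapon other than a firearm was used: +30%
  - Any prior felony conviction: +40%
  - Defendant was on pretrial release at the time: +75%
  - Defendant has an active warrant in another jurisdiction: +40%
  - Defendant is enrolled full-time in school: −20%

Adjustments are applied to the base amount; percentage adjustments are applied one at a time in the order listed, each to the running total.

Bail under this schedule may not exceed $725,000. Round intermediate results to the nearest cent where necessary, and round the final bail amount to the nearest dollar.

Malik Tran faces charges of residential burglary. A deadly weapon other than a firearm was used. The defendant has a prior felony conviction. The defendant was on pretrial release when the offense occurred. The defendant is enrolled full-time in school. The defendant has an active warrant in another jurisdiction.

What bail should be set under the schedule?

$151,963

Base amounts from the schedule: residential burglary $42,600.
Single charge. Combined base = $42,600.
A deadly weapon other than a firearm was used (+30%): $42,600 × 1.3 = $55,380.
Any prior felony conviction (+40%): $55,380 × 1.4 = $77,532.
Defendant was on pretrial release at the time (+75%): $77,532 × 1.75 = $135,681.
Defendant has an active warrant in another jurisdiction (+40%): $135,681 × 1.4 = $189,953.40.
Defendant is enrolled full-time in school (−20%): $189,953.40 × 0.8 = $151,962.72.
$151,962.72 is within the $725,000 maximum.
Rounded to the nearest dollar: $151,963.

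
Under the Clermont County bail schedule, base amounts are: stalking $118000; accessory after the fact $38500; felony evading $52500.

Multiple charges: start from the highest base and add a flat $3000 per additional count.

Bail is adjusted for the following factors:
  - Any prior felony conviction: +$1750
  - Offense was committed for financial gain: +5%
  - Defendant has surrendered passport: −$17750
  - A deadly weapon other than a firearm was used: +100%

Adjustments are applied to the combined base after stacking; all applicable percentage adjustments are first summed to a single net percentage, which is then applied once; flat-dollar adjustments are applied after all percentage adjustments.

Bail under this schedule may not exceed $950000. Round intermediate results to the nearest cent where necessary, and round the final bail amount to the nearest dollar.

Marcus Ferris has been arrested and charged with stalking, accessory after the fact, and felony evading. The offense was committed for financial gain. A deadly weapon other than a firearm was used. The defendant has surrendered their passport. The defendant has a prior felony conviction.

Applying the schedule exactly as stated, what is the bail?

$238200

Base amounts from the schedule: stalking $118000; accessory after the fact $38500; felony evading $52500.
Stacking rule: highest base plus $3000 per additional charge. Highest is stalking at $118000; 2 additional charges → +$6000. Combined base = $124000.
Net percentage adjustment: +5% +100% = +105%. $124000 × 2.05 = $254200.
Any prior felony conviction (+$1750 flat): $254200 + $1750 = $255950.
Defendant has surrendered passport (−$17750 flat): $255950 − $17750 = $238200.
$238200 is within the $950000 maximum.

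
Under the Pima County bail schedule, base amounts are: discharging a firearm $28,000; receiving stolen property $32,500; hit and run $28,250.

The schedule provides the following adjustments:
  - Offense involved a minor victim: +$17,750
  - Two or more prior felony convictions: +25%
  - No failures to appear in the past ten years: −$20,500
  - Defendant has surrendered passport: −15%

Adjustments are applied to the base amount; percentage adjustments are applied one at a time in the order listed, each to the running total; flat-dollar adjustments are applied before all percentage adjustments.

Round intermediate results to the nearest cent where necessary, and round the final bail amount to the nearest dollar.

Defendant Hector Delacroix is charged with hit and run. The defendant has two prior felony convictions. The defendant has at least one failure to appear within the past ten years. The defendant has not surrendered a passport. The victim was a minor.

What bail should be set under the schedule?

Base amounts from the schedule: hit and run $28,250.
Single charge. Combined base = $28,250.
Offense involved a minor victim (+$17,750 flat): $28,250 + $17,750 = $46,000.
Two or more prior felony convictions (+25%): $46,000 × 1.25 = $57,500.

$57,500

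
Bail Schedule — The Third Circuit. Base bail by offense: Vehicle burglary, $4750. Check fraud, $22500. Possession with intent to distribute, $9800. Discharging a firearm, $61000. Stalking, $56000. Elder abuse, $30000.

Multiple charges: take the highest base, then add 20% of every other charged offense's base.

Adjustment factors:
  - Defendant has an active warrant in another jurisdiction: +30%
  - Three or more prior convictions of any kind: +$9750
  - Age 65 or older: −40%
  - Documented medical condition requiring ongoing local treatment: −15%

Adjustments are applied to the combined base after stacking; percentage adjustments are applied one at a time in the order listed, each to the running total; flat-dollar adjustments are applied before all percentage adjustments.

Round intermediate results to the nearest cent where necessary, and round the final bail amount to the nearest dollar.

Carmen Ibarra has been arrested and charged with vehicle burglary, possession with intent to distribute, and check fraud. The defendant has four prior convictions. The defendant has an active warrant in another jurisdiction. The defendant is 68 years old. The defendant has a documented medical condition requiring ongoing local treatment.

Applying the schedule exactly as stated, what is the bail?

$23311

Base amounts from the schedule: vehicle burglary $4750; possession with intent to distribute $9800; check fraud $22500.
Stacking rule: highest base plus 20% of each additional charge. Highest is check fraud at $22500. Additional: $4750 × 20% = $950; $9800 × 20% = $1960. Combined base = $22500 + $2910 = $25410.
Three or more prior convictions of any kind (+$9750 flat): $25410 + $9750 = $35160.
Defendant has an active warrant in another jurisdiction (+30%): $35160 × 1.3 = $45708.
Age 65 or older (−40%): $45708 × 0.6 = $27424.80.
Documented medical condition requiring ongoing local treatment (−15%): $27424.80 × 0.85 = $23311.08.
Rounded to the nearest dollar: $23311.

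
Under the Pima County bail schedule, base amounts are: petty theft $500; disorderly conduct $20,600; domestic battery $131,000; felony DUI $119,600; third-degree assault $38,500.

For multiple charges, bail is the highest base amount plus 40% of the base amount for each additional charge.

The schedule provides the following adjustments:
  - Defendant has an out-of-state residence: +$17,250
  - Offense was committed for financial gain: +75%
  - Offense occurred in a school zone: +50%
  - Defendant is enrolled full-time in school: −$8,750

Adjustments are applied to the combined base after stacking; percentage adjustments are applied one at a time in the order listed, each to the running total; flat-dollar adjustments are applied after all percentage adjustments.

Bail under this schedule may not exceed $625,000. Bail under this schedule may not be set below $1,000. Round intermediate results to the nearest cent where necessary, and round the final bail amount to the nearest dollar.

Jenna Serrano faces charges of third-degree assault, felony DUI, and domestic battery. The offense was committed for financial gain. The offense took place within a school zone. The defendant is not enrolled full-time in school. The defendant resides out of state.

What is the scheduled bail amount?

Base amounts from the schedule: third-degree assault $38,500; felony DUI $119,600; domestic battery $131,000.
Stacking rule: highest base plus 40% of each additional charge. Highest is domestic battery at $131,000. Additional: $38,500 × 40% = $15,400; $119,600 × 40% = $47,840. Combined base = $131,000 + $63,240 = $194,240.
Offense was committed for financial gain (+75%): $194,240 × 1.75 = $339,920.
Offense occurred in a school zone (+50%): $339,920 × 1.5 = $509,880.
Defendant has an out-of-state residence (+$17,250 flat): $509,880 + $17,250 = $527,130.
$527,130 is within the $625,000 maximum.
$527,130 is at or above the $1,000 minimum.

$527,130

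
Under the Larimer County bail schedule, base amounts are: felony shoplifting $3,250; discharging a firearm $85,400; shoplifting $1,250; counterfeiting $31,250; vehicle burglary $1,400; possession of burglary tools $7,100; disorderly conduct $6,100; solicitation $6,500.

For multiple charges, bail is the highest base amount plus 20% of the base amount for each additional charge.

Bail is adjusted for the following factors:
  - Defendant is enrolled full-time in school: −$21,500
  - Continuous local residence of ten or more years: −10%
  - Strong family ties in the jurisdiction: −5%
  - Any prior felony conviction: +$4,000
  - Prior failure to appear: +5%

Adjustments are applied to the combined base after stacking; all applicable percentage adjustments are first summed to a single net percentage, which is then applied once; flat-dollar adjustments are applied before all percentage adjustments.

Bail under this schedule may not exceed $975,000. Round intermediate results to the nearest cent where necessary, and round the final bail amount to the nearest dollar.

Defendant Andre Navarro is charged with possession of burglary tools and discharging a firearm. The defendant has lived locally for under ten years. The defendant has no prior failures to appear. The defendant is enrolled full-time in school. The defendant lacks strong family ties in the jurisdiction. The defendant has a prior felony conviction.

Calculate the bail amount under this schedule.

$69,320

Base amounts from the schedule: possession of burglary tools $7,100; discharging a firearm $85,400.
Stacking rule: highest base plus 20% of each additional charge. Highest is discharging a firearm at $85,400. Additional: $7,100 × 20% = $1,420. Combined base = $85,400 + $1,420 = $86,820.
Defendant is enrolled full-time in school (−$21,500 flat): $86,820 − $21,500 = $65,320.
Any prior felony conviction (+$4,000 flat): $65,320 + $4,000 = $69,320.
$69,320 is within the $975,000 maximum.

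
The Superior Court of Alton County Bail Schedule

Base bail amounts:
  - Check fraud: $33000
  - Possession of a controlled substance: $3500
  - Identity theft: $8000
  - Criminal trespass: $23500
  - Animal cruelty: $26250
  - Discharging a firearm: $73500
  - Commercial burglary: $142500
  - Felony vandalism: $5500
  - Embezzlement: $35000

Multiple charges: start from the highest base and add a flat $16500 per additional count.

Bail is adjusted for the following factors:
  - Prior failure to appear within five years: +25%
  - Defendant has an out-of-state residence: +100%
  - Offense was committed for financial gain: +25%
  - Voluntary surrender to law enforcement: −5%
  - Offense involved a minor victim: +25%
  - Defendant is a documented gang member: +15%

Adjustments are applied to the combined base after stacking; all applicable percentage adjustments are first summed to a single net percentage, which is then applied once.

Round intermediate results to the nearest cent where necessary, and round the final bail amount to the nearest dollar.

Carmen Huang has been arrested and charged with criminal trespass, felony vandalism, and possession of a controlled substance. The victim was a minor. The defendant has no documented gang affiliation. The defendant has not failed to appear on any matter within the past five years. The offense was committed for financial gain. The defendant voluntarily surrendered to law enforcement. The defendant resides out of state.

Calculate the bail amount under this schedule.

$138425

Base amounts from the schedule: criminal trespass $23500; felony vandalism $5500; possession of a controlled substance $3500.
Stacking rule: highest base plus $16500 per additional charge. Highest is criminal trespass at $23500; 2 additional charges → +$33000. Combined base = $56500.
Net percentage adjustment: +100% +25% −5% +25% = +145%. $56500 × 2.45 = $138425.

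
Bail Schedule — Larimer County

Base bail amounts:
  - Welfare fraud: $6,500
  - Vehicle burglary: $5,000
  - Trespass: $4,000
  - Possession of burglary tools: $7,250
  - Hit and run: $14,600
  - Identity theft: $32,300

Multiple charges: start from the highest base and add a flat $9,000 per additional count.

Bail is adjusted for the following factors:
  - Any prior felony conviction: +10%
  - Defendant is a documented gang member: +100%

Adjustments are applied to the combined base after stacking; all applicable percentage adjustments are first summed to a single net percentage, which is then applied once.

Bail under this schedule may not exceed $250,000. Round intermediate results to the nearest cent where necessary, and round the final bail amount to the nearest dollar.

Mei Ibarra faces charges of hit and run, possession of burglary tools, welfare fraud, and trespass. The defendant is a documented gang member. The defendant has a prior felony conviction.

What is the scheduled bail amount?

Base amounts from the schedule: hit and run $14,600; possession of burglary tools $7,250; welfare fraud $6,500; trespass $4,000.
Stacking rule: highest base plus $9,000 per additional charge. Highest is hit and run at $14,600; 3 additional charges → +$27,000. Combined base = $41,600.
Net percentage adjustment: +10% +100% = +110%. $41,600 × 2.1 = $87,360.
$87,360 is within the $250,000 maximum.

$87,360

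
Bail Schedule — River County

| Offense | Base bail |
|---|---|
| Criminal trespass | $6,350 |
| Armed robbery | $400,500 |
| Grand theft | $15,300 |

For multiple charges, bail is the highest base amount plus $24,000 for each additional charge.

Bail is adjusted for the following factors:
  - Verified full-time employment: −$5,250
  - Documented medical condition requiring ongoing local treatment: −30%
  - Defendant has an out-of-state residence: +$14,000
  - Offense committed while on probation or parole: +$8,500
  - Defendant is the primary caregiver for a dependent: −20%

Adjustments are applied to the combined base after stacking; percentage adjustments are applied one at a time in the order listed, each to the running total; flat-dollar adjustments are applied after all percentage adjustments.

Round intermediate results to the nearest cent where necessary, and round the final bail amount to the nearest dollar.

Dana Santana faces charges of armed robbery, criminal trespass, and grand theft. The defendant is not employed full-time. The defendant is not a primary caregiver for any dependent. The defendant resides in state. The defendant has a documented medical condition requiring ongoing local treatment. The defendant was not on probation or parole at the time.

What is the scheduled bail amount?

Base amounts from the schedule: armed robbery $400,500; criminal trespass $6,350; grand theft $15,300.
Stacking rule: highest base plus $24,000 per additional charge. Highest is armed robbery at $400,500; 2 additional charges → +$48,000. Combined base = $448,500.
Documented medical condition requiring ongoing local treatment (−30%): $448,500 × 0.7 = $313,950.

$313,950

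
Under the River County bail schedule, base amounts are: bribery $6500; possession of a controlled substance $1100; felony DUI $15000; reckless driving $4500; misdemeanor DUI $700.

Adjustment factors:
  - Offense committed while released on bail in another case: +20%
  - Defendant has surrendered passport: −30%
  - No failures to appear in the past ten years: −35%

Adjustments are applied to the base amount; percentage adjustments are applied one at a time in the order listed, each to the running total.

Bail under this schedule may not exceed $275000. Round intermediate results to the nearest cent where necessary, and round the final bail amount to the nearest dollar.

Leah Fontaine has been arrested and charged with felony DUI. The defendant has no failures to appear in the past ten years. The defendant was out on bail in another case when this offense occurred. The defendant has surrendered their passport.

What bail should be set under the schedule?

Base amounts from the schedule: felony DUI $15000.
Single charge. Combined base = $15000.
Offense committed while released on bail in another case (+20%): $15000 × 1.2 = $18000.
Defendant has surrendered passport (−30%): $18000 × 0.7 = $12600.
No failures to appear in the past ten years (−35%): $12600 × 0.65 = $8190.
$8190 is within the $275000 maximum.

$8190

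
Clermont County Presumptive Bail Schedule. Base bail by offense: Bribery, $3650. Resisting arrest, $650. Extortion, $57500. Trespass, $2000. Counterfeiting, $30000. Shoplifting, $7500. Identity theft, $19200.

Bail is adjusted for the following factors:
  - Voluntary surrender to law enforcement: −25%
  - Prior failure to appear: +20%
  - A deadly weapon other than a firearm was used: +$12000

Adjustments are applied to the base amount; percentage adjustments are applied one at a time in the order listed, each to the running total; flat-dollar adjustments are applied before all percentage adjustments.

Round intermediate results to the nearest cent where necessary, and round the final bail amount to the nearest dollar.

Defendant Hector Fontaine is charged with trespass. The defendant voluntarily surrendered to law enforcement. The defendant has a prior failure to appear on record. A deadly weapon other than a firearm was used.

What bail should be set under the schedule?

$12600

Base amounts from the schedule: trespass $2000.
Single charge. Combined base = $2000.
A deadly weapon other than a firearm was used (+$12000 flat): $2000 + $12000 = $14000.
Voluntary surrender to law enforcement (−25%): $14000 × 0.75 = $10500.
Prior failure to appear (+20%): $10500 × 1.2 = $12600.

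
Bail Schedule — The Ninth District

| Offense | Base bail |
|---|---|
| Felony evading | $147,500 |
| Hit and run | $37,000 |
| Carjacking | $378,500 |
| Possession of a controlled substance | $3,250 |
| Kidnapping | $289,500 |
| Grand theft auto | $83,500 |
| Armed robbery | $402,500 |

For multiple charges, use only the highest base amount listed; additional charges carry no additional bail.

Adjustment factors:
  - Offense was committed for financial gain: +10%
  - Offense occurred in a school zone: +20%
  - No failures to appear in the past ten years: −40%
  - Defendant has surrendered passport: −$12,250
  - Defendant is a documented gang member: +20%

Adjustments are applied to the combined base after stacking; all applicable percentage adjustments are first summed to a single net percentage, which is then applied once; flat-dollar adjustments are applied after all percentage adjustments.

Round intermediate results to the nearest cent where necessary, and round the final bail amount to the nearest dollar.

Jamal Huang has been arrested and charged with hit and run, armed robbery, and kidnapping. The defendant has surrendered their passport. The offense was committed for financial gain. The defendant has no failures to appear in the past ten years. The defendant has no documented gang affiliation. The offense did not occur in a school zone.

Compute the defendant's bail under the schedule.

Base amounts from the schedule: hit and run $37,000; armed robbery $402,500; kidnapping $289,500.
Stacking rule: use the highest base only. Highest is armed robbery at $402,500. Combined base = $402,500.
Net percentage adjustment: +10% −40% = −30%. $402,500 × 0.7 = $281,750.
Defendant has surrendered passport (−$12,250 flat): $281,750 − $12,250 = $269,500.

$269,500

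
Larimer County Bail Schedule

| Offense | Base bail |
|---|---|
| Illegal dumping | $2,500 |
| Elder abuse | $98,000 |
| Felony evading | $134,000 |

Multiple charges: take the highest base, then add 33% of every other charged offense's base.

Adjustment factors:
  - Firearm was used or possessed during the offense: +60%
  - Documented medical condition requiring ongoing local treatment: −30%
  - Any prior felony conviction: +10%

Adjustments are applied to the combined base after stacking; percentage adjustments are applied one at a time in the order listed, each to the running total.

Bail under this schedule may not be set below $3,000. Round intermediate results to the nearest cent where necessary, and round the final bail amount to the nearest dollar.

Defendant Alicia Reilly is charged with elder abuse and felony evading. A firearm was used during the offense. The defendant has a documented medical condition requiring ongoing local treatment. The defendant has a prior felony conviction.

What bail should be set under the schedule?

$204,931

Base amounts from the schedule: elder abuse $98,000; felony evading $134,000.
Stacking rule: highest base plus 33% of each additional charge. Highest is felony evading at $134,000. Additional: $98,000 × 33% = $32,340. Combined base = $134,000 + $32,340 = $166,340.
Firearm was used or possessed during the offense (+60%): $166,340 × 1.6 = $266,144.
Documented medical condition requiring ongoing local treatment (−30%): $266,144 × 0.7 = $186,300.80.
Any prior felony conviction (+10%): $186,300.80 × 1.1 = $204,930.88.
$204,930.88 is at or above the $3,000 minimum.
Rounded to the nearest dollar: $204,931.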